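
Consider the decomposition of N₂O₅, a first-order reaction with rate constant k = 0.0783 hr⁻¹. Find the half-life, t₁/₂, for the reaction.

8.852 hr

Step 1: For a first-order reaction, t₁/₂ = ln(2)/k
Step 2: t₁/₂ = ln(2)/0.0783
Step 3: t₁/₂ = 0.6931/0.0783 = 8.852 hr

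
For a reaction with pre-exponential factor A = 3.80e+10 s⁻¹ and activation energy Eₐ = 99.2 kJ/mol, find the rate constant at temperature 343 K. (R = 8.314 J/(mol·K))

2.97e-05 s⁻¹

Step 1: Use the Arrhenius equation: k = A × exp(-Eₐ/RT)
Step 2: Convert Eₐ to J/mol: 99.2 kJ/mol = 99200 J/mol
Step 3: Calculate the exponent: -Eₐ/(RT) = -99200/(8.314 × 343) = -34.78624
Step 4: k = 3.80e+10 × exp(-34.78624)
Step 5: k = 3.80e+10 × 7.80779e-16 = 2.9670e-05 s⁻¹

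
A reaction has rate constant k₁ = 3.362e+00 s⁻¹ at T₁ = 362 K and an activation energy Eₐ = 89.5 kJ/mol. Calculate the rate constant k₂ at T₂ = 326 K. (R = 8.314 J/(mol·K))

1.260e-01 s⁻¹

Step 1: Use the two-temperature Arrhenius form: ln(k₂/k₁) = -Eₐ/R × (1/T₂ - 1/T₁)
Step 2: Convert Eₐ to J/mol: 89.5 kJ/mol = 89500 J/mol
Step 3: 1/T₂ - 1/T₁ = 1/326 - 1/362 = 3.050537e-04 K⁻¹
Step 4: ln(k₂/k₁) = -89500/8.314 × 3.050537e-04 = -3.28390
Step 5: k₂ = k₁ × exp(-3.28390) = 3.362e+00 × 3.74818e-02 = 1.260e-01 s⁻¹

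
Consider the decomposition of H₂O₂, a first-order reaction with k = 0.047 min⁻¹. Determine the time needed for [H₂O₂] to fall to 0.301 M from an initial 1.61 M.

35.68 min

Step 1: For first-order: t = ln([H₂O₂]₀/[H₂O₂])/k
Step 2: t = ln(1.61/0.301)/0.047
Step 3: t = ln(5.349)/0.047
Step 4: t = 1.677/0.047 = 35.68 min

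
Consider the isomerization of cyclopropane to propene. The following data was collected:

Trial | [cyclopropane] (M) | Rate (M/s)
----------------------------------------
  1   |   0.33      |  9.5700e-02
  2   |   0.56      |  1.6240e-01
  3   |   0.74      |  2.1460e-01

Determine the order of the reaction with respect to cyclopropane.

first order (1)

Step 1: Compare trials to find order n where rate₂/rate₁ = ([cyclopropane]₂/[cyclopropane]₁)^n
Step 2: rate₂/rate₁ = 1.6240e-01/9.5700e-02 = 1.697
Step 3: [cyclopropane]₂/[cyclopropane]₁ = 0.56/0.33 = 1.697
Step 4: n = ln(1.697)/ln(1.697) = 1.00 ≈ 1
Step 5: The reaction is first order in cyclopropane.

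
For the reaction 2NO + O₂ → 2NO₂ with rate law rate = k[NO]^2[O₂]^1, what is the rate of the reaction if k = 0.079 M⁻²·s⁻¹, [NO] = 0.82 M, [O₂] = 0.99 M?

0.05259 M/s

Step 1: The rate law is rate = k[NO]^2[O₂]^1
Step 2: Substitute: rate = 0.079 × (0.82)^2 × (0.99)^1
Step 3: rate = 0.079 × 0.6724 × 0.99 = 0.0525884 M/s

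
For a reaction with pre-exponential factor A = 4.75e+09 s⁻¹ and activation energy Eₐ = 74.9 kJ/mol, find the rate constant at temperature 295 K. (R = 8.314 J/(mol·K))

2.59e-04 s⁻¹

Step 1: Use the Arrhenius equation: k = A × exp(-Eₐ/RT)
Step 2: Convert Eₐ to J/mol: 74.9 kJ/mol = 74900 J/mol
Step 3: Calculate the exponent: -Eₐ/(RT) = -74900/(8.314 × 295) = -30.53865
Step 4: k = 4.75e+09 × exp(-30.53865)
Step 5: k = 4.75e+09 × 5.46051e-14 = 2.5937e-04 s⁻¹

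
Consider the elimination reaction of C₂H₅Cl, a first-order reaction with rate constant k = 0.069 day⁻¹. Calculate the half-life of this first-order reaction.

10.05 day

Step 1: For a first-order reaction, t₁/₂ = ln(2)/k
Step 2: t₁/₂ = ln(2)/0.069
Step 3: t₁/₂ = 0.6931/0.069 = 10.05 day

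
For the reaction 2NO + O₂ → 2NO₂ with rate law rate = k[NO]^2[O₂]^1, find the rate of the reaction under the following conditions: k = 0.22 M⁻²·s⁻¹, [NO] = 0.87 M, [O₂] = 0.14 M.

0.02331 M/s

Step 1: The rate law is rate = k[NO]^2[O₂]^1
Step 2: Substitute: rate = 0.22 × (0.87)^2 × (0.14)^1
Step 3: rate = 0.22 × 0.7569 × 0.14 = 0.0233125 M/s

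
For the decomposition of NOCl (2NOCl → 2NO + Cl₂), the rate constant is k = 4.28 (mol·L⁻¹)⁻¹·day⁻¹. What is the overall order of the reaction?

second order (2)

Step 1: The units of k for an nth-order reaction are (concentration)^(1-n)·(time)⁻¹.
Step 2: Here k has units (mol·L⁻¹)⁻¹·day⁻¹, so the concentration exponent is -1.
Step 3: 1 - n = -1 ⇒ n = 2. The reaction is second order.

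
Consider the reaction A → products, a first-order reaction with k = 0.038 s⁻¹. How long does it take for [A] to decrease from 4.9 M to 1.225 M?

36.48 s

Step 1: For first-order: t = ln([A]₀/[A])/k
Step 2: t = ln(4.9/1.225)/0.038
Step 3: t = ln(4)/0.038
Step 4: t = 1.386/0.038 = 36.48 s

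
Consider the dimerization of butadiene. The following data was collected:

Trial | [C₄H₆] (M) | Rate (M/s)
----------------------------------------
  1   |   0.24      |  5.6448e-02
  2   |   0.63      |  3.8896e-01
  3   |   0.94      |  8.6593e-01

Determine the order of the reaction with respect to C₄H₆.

second order (2)

Step 1: Compare trials to find order n where rate₂/rate₁ = ([C₄H₆]₂/[C₄H₆]₁)^n
Step 2: rate₂/rate₁ = 3.8896e-01/5.6448e-02 = 6.891
Step 3: [C₄H₆]₂/[C₄H₆]₁ = 0.63/0.24 = 2.625
Step 4: n = ln(6.891)/ln(2.625) = 2.00 ≈ 2
Step 5: The reaction is second order in C₄H₆.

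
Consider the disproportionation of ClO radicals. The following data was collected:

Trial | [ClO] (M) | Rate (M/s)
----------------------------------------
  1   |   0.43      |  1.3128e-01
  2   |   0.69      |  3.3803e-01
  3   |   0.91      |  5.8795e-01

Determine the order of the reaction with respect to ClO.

second order (2)

Step 1: Compare trials to find order n where rate₂/rate₁ = ([ClO]₂/[ClO]₁)^n
Step 2: rate₂/rate₁ = 3.3803e-01/1.3128e-01 = 2.575
Step 3: [ClO]₂/[ClO]₁ = 0.69/0.43 = 1.605
Step 4: n = ln(2.575)/ln(1.605) = 2.00 ≈ 2
Step 5: The reaction is second order in ClO.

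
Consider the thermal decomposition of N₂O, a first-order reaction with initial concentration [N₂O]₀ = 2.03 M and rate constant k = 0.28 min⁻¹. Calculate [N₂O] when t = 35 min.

0.0001126 M

Step 1: For a first-order reaction: [N₂O] = [N₂O]₀ × e^(-kt)
Step 2: [N₂O] = 2.03 × e^(-0.28 × 35)
Step 3: [N₂O] = 2.03 × e^(-9.8)
Step 4: [N₂O] = 2.03 × 5.54516e-05 = 0.0001126 M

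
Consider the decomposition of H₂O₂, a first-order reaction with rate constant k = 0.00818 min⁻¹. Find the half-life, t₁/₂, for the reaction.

84.74 min

Step 1: For a first-order reaction, t₁/₂ = ln(2)/k
Step 2: t₁/₂ = ln(2)/0.00818
Step 3: t₁/₂ = 0.6931/0.00818 = 84.74 min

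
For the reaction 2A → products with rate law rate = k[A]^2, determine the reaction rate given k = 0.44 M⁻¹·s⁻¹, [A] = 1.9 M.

1.588 M/s

Step 1: Identify the rate law: rate = k[A]^2
Step 2: Substitute values: rate = 0.44 × (1.9)^2
Step 3: Calculate: rate = 0.44 × 3.61 = 1.5884 M/s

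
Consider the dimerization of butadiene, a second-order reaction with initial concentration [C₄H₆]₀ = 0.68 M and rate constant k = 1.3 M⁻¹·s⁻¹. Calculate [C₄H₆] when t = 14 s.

0.05084 M

Step 1: For a second-order reaction: 1/[C₄H₆] = 1/[C₄H₆]₀ + kt
Step 2: 1/[C₄H₆] = 1/0.68 + 1.3 × 14
Step 3: 1/[C₄H₆] = 1.471 + 18.2 = 19.67
Step 4: [C₄H₆] = 1/19.67 = 0.05084 M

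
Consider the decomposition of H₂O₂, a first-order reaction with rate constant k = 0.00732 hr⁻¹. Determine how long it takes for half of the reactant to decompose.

94.69 hr

Step 1: For a first-order reaction, t₁/₂ = ln(2)/k
Step 2: t₁/₂ = ln(2)/0.00732
Step 3: t₁/₂ = 0.6931/0.00732 = 94.69 hr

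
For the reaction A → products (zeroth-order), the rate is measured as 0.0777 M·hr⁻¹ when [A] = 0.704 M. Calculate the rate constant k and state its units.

0.0777 M·hr⁻¹

Step 1: For a zeroth-order reaction, rate = k (independent of concentration).
Step 2: k = rate = 0.0777 M·hr⁻¹.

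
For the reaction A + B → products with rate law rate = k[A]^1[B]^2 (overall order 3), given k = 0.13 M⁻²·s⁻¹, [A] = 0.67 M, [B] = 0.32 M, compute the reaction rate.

0.008919 M/s

Step 1: The rate law is rate = k[A]^1[B]^2, overall order = 1+2 = 3
Step 2: Substitute values: rate = 0.13 × (0.67)^1 × (0.32)^2
Step 3: rate = 0.13 × 0.67 × 0.1024 = 0.00891904 M/s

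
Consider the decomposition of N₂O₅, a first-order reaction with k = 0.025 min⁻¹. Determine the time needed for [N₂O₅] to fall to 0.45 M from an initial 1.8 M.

55.45 min

Step 1: For first-order: t = ln([N₂O₅]₀/[N₂O₅])/k
Step 2: t = ln(1.8/0.45)/0.025
Step 3: t = ln(4)/0.025
Step 4: t = 1.386/0.025 = 55.45 min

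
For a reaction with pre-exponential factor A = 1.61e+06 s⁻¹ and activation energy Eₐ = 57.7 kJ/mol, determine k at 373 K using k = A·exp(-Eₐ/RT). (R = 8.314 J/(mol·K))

1.34e-02 s⁻¹

Step 1: Use the Arrhenius equation: k = A × exp(-Eₐ/RT)
Step 2: Convert Eₐ to J/mol: 57.7 kJ/mol = 57700 J/mol
Step 3: Calculate the exponent: -Eₐ/(RT) = -57700/(8.314 × 373) = -18.60617
Step 4: k = 1.61e+06 × exp(-18.60617)
Step 5: k = 1.61e+06 × 8.30698e-09 = 1.3374e-02 s⁻¹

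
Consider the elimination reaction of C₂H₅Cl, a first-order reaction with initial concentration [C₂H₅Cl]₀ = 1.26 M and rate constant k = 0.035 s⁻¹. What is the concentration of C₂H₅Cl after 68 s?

0.1166 M

Step 1: For a first-order reaction: [C₂H₅Cl] = [C₂H₅Cl]₀ × e^(-kt)
Step 2: [C₂H₅Cl] = 1.26 × e^(-0.035 × 68)
Step 3: [C₂H₅Cl] = 1.26 × e^(-2.38)
Step 4: [C₂H₅Cl] = 1.26 × 0.0925506 = 0.1166 M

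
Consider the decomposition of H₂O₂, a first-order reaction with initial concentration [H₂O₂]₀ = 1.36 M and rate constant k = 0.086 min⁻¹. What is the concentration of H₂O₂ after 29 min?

0.1123 M

Step 1: For a first-order reaction: [H₂O₂] = [H₂O₂]₀ × e^(-kt)
Step 2: [H₂O₂] = 1.36 × e^(-0.086 × 29)
Step 3: [H₂O₂] = 1.36 × e^(-2.494)
Step 4: [H₂O₂] = 1.36 × 0.082579 = 0.1123 M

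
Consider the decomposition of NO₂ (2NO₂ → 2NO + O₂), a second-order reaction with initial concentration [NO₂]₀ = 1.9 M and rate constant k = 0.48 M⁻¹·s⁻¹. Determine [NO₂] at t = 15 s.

0.1294 M

Step 1: For a second-order reaction: 1/[NO₂] = 1/[NO₂]₀ + kt
Step 2: 1/[NO₂] = 1/1.9 + 0.48 × 15
Step 3: 1/[NO₂] = 0.5263 + 7.2 = 7.726
Step 4: [NO₂] = 1/7.726 = 0.1294 M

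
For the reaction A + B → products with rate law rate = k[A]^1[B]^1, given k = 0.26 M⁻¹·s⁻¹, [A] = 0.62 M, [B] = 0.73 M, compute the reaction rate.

0.1177 M/s

Step 1: The rate law is rate = k[A]^1[B]^1
Step 2: Substitute: rate = 0.26 × (0.62)^1 × (0.73)^1
Step 3: rate = 0.26 × 0.62 × 0.73 = 0.117676 M/s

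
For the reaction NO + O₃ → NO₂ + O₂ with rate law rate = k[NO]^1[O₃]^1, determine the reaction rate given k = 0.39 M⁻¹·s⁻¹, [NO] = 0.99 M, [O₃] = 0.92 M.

0.3552 M/s

Step 1: The rate law is rate = k[NO]^1[O₃]^1
Step 2: Substitute: rate = 0.39 × (0.99)^1 × (0.92)^1
Step 3: rate = 0.39 × 0.99 × 0.92 = 0.355212 M/s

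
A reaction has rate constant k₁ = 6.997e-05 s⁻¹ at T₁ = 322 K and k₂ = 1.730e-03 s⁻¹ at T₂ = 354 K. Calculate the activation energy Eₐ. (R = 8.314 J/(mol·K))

95.0 kJ/mol

Step 1: Use the two-temperature Arrhenius form: ln(k₂/k₁) = -Eₐ/R × (1/T₂ - 1/T₁)
Step 2: ln(k₂/k₁) = ln(1.730e-03/6.997e-05) = ln(24.7249) = 3.20781
Step 3: 1/T₂ - 1/T₁ = 1/354 - 1/322 = -2.807313e-04 K⁻¹
Step 4: Eₐ = -R × ln(k₂/k₁) / (1/T₂ - 1/T₁) = -8.314 × 3.20781 / -2.807313e-04
Step 5: Eₐ = 9.5001e+04 J/mol = 95.0 kJ/mol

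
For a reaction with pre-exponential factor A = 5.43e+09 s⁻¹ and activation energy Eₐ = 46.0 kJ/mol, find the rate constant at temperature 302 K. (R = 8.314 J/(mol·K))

6.00e+01 s⁻¹

Step 1: Use the Arrhenius equation: k = A × exp(-Eₐ/RT)
Step 2: Convert Eₐ to J/mol: 46.0 kJ/mol = 46000 J/mol
Step 3: Calculate the exponent: -Eₐ/(RT) = -46000/(8.314 × 302) = -18.32065
Step 4: k = 5.43e+09 × exp(-18.32065)
Step 5: k = 5.43e+09 × 1.10520e-08 = 6.0012e+01 s⁻¹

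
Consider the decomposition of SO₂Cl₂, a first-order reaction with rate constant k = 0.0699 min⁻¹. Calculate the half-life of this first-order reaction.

9.916 min

Step 1: For a first-order reaction, t₁/₂ = ln(2)/k
Step 2: t₁/₂ = ln(2)/0.0699
Step 3: t₁/₂ = 0.6931/0.0699 = 9.916 min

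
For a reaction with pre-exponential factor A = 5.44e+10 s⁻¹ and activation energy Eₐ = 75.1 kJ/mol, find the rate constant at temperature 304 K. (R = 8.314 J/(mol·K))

6.78e-03 s⁻¹

Step 1: Use the Arrhenius equation: k = A × exp(-Eₐ/RT)
Step 2: Convert Eₐ to J/mol: 75.1 kJ/mol = 75100 J/mol
Step 3: Calculate the exponent: -Eₐ/(RT) = -75100/(8.314 × 304) = -29.71367
Step 4: k = 5.44e+10 × exp(-29.71367)
Step 5: k = 5.44e+10 × 1.24600e-13 = 6.7782e-03 s⁻¹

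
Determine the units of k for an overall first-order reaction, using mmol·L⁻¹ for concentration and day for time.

day⁻¹

Step 1: For overall order n, rate = k × (concentration)^n.
Step 2: Rate has units mmol·L⁻¹·day⁻¹; concentration term has units (mmol·L⁻¹)^1.
Step 3: k = rate / (concentration)^n, so units of k = (mmol·L⁻¹)^(1-1)·day⁻¹ = day⁻¹.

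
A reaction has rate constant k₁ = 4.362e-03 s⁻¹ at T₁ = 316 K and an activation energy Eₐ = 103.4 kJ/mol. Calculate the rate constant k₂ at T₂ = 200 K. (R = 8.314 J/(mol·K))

5.321e-13 s⁻¹

Step 1: Use the two-temperature Arrhenius form: ln(k₂/k₁) = -Eₐ/R × (1/T₂ - 1/T₁)
Step 2: Convert Eₐ to J/mol: 103.4 kJ/mol = 103400 J/mol
Step 3: 1/T₂ - 1/T₁ = 1/200 - 1/316 = 1.835443e-03 K⁻¹
Step 4: ln(k₂/k₁) = -103400/8.314 × 1.835443e-03 = -22.82714
Step 5: k₂ = k₁ × exp(-22.82714) = 4.362e-03 × 1.21983e-10 = 5.321e-13 s⁻¹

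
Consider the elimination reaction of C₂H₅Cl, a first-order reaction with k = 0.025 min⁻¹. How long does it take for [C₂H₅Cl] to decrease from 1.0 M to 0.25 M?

55.45 min

Step 1: For first-order: t = ln([C₂H₅Cl]₀/[C₂H₅Cl])/k
Step 2: t = ln(1.0/0.25)/0.025
Step 3: t = ln(4)/0.025
Step 4: t = 1.386/0.025 = 55.45 min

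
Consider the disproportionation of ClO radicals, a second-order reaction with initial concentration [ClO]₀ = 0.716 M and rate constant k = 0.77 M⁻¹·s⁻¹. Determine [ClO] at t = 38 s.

0.03262 M

Step 1: For a second-order reaction: 1/[ClO] = 1/[ClO]₀ + kt
Step 2: 1/[ClO] = 1/0.716 + 0.77 × 38
Step 3: 1/[ClO] = 1.397 + 29.26 = 30.66
Step 4: [ClO] = 1/30.66 = 0.03262 M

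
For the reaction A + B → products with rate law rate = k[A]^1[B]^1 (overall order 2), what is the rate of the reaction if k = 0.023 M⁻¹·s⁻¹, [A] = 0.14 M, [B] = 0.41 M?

0.00132 M/s

Step 1: The rate law is rate = k[A]^1[B]^1, overall order = 1+1 = 2
Step 2: Substitute values: rate = 0.023 × (0.14)^1 × (0.41)^1
Step 3: rate = 0.023 × 0.14 × 0.41 = 0.0013202 M/s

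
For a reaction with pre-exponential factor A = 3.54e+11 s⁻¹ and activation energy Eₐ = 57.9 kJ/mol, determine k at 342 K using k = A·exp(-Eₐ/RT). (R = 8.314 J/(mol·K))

5.08e+02 s⁻¹

Step 1: Use the Arrhenius equation: k = A × exp(-Eₐ/RT)
Step 2: Convert Eₐ to J/mol: 57.9 kJ/mol = 57900 J/mol
Step 3: Calculate the exponent: -Eₐ/(RT) = -57900/(8.314 × 342) = -20.36303
Step 4: k = 3.54e+11 × exp(-20.36303)
Step 5: k = 3.54e+11 × 1.43367e-09 = 5.0752e+02 s⁻¹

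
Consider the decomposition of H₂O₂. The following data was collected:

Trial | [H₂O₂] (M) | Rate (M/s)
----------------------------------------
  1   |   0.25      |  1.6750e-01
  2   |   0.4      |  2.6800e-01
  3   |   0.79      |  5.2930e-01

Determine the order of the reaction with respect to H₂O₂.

first order (1)

Step 1: Compare trials to find order n where rate₂/rate₁ = ([H₂O₂]₂/[H₂O₂]₁)^n
Step 2: rate₂/rate₁ = 2.6800e-01/1.6750e-01 = 1.6
Step 3: [H₂O₂]₂/[H₂O₂]₁ = 0.4/0.25 = 1.6
Step 4: n = ln(1.6)/ln(1.6) = 1.00 ≈ 1
Step 5: The reaction is first order in H₂O₂.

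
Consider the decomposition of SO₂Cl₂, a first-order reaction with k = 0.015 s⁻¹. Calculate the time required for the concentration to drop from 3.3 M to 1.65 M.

46.21 s

Step 1: For first-order: t = ln([SO₂Cl₂]₀/[SO₂Cl₂])/k
Step 2: t = ln(3.3/1.65)/0.015
Step 3: t = ln(2)/0.015
Step 4: t = 0.6931/0.015 = 46.21 s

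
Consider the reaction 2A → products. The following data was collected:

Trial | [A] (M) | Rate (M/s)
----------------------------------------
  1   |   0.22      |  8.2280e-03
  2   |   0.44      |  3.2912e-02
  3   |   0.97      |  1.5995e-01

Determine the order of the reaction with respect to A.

second order (2)

Step 1: Compare trials to find order n where rate₂/rate₁ = ([A]₂/[A]₁)^n
Step 2: rate₂/rate₁ = 3.2912e-02/8.2280e-03 = 4
Step 3: [A]₂/[A]₁ = 0.44/0.22 = 2
Step 4: n = ln(4)/ln(2) = 2.00 ≈ 2
Step 5: The reaction is second order in A.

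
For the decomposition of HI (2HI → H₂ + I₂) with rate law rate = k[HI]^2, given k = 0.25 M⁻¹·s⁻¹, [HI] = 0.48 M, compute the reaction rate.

0.0576 M/s

Step 1: Identify the rate law: rate = k[HI]^2
Step 2: Substitute values: rate = 0.25 × (0.48)^2
Step 3: Calculate: rate = 0.25 × 0.2304 = 0.0576 M/s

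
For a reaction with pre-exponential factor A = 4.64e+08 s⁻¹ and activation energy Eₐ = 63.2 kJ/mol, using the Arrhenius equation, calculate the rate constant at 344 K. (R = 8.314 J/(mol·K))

1.17e-01 s⁻¹

Step 1: Use the Arrhenius equation: k = A × exp(-Eₐ/RT)
Step 2: Convert Eₐ to J/mol: 63.2 kJ/mol = 63200 J/mol
Step 3: Calculate the exponent: -Eₐ/(RT) = -63200/(8.314 × 344) = -22.09778
Step 4: k = 4.64e+08 × exp(-22.09778)
Step 5: k = 4.64e+08 × 2.52962e-10 = 1.1737e-01 s⁻¹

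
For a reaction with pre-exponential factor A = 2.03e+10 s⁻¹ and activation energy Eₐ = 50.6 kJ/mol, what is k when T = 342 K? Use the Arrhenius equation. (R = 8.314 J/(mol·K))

3.79e+02 s⁻¹

Step 1: Use the Arrhenius equation: k = A × exp(-Eₐ/RT)
Step 2: Convert Eₐ to J/mol: 50.6 kJ/mol = 50600 J/mol
Step 3: Calculate the exponent: -Eₐ/(RT) = -50600/(8.314 × 342) = -17.79567
Step 4: k = 2.03e+10 × exp(-17.79567)
Step 5: k = 2.03e+10 × 1.86827e-08 = 3.7926e+02 s⁻¹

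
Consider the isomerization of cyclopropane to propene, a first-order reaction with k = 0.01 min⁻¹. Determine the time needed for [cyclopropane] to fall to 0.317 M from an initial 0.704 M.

79.79 min

Step 1: For first-order: t = ln([cyclopropane]₀/[cyclopropane])/k
Step 2: t = ln(0.704/0.317)/0.01
Step 3: t = ln(2.221)/0.01
Step 4: t = 0.7979/0.01 = 79.79 min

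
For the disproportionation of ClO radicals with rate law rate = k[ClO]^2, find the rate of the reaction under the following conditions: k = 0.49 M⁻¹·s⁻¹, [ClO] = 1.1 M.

0.5929 M/s

Step 1: Identify the rate law: rate = k[ClO]^2
Step 2: Substitute values: rate = 0.49 × (1.1)^2
Step 3: Calculate: rate = 0.49 × 1.21 = 0.5929 M/s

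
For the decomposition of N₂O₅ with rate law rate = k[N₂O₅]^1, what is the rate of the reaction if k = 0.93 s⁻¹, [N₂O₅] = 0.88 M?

0.8184 M/s

Step 1: Identify the rate law: rate = k[N₂O₅]^1
Step 2: Substitute values: rate = 0.93 × (0.88)^1
Step 3: Calculate: rate = 0.93 × 0.88 = 0.8184 M/s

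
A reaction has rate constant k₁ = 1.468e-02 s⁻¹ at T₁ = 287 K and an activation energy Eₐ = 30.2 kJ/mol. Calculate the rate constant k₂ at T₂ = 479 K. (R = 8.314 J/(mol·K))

2.344e+00 s⁻¹

Step 1: Use the two-temperature Arrhenius form: ln(k₂/k₁) = -Eₐ/R × (1/T₂ - 1/T₁)
Step 2: Convert Eₐ to J/mol: 30.2 kJ/mol = 30200 J/mol
Step 3: 1/T₂ - 1/T₁ = 1/479 - 1/287 = -1.396638e-03 K⁻¹
Step 4: ln(k₂/k₁) = -30200/8.314 × -1.396638e-03 = 5.07319
Step 5: k₂ = k₁ × exp(5.07319) = 1.468e-02 × 1.59683e+02 = 2.344e+00 s⁻¹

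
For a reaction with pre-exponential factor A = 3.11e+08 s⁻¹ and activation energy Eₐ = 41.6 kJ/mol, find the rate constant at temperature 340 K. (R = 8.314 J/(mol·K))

1.26e+02 s⁻¹

Step 1: Use the Arrhenius equation: k = A × exp(-Eₐ/RT)
Step 2: Convert Eₐ to J/mol: 41.6 kJ/mol = 41600 J/mol
Step 3: Calculate the exponent: -Eₐ/(RT) = -41600/(8.314 × 340) = -14.71650
Step 4: k = 3.11e+08 × exp(-14.71650)
Step 5: k = 3.11e+08 × 4.06168e-07 = 1.2632e+02 s⁻¹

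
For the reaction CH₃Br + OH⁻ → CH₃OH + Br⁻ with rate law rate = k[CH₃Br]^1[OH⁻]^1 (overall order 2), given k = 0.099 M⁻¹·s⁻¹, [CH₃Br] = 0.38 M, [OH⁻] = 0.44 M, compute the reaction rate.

0.01655 M/s

Step 1: The rate law is rate = k[CH₃Br]^1[OH⁻]^1, overall order = 1+1 = 2
Step 2: Substitute values: rate = 0.099 × (0.38)^1 × (0.44)^1
Step 3: rate = 0.099 × 0.38 × 0.44 = 0.0165528 M/s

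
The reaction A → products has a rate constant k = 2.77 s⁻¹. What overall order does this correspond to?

first order (1)

Step 1: The units of k for an nth-order reaction are (concentration)^(1-n)·(time)⁻¹.
Step 2: Here k has units s⁻¹, so the concentration exponent is 0.
Step 3: 1 - n = 0 ⇒ n = 1. The reaction is first order.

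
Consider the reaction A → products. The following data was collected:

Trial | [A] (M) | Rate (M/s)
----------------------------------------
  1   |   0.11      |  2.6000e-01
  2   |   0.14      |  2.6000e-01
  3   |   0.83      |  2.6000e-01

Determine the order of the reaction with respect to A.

zeroth order (0)

Step 1: Compare trials - when concentration changes, rate stays constant.
Step 2: rate₂/rate₁ = 2.6000e-01/2.6000e-01 = 1
Step 3: [A]₂/[A]₁ = 0.14/0.11 = 1.273
Step 4: Since rate ratio ≈ (conc ratio)^0, the reaction is zeroth order.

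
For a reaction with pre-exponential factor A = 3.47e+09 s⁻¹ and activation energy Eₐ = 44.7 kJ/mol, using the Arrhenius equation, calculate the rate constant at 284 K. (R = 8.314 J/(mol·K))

2.08e+01 s⁻¹

Step 1: Use the Arrhenius equation: k = A × exp(-Eₐ/RT)
Step 2: Convert Eₐ to J/mol: 44.7 kJ/mol = 44700 J/mol
Step 3: Calculate the exponent: -Eₐ/(RT) = -44700/(8.314 × 284) = -18.93124
Step 4: k = 3.47e+09 × exp(-18.93124)
Step 5: k = 3.47e+09 × 6.00160e-09 = 2.0826e+01 s⁻¹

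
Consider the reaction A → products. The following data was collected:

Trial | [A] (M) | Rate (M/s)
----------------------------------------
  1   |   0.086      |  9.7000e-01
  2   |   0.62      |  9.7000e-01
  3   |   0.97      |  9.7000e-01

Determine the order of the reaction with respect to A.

zeroth order (0)

Step 1: Compare trials - when concentration changes, rate stays constant.
Step 2: rate₂/rate₁ = 9.7000e-01/9.7000e-01 = 1
Step 3: [A]₂/[A]₁ = 0.62/0.086 = 7.209
Step 4: Since rate ratio ≈ (conc ratio)^0, the reaction is zeroth order.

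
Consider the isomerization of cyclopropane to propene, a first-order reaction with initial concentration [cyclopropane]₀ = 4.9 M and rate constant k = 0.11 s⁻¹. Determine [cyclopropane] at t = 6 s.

2.533 M

Step 1: For a first-order reaction: [cyclopropane] = [cyclopropane]₀ × e^(-kt)
Step 2: [cyclopropane] = 4.9 × e^(-0.11 × 6)
Step 3: [cyclopropane] = 4.9 × e^(-0.66)
Step 4: [cyclopropane] = 4.9 × 0.516851 = 2.533 M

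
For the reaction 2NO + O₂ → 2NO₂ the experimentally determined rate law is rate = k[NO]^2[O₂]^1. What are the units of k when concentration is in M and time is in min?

M⁻²·min⁻¹

Step 1: Overall order = 2 + 1 = 3.
Step 2: rate has units M·min⁻¹; [NO]^2[O₂]^1 has units M^3.
Step 3: k = rate/([NO]^2[O₂]^1), so units of k = M^(1-3)·min⁻¹ = M⁻²·min⁻¹.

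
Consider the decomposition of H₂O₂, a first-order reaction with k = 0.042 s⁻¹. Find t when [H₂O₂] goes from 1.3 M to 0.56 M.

20.05 s

Step 1: For first-order: t = ln([H₂O₂]₀/[H₂O₂])/k
Step 2: t = ln(1.3/0.56)/0.042
Step 3: t = ln(2.321)/0.042
Step 4: t = 0.8422/0.042 = 20.05 s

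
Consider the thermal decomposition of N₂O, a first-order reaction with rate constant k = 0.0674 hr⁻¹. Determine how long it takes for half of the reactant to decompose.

10.28 hr

Step 1: For a first-order reaction, t₁/₂ = ln(2)/k
Step 2: t₁/₂ = ln(2)/0.0674
Step 3: t₁/₂ = 0.6931/0.0674 = 10.28 hr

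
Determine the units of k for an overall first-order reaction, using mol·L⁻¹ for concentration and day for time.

day⁻¹

Step 1: For overall order n, rate = k × (concentration)^n.
Step 2: Rate has units mol·L⁻¹·day⁻¹; concentration term has units (mol·L⁻¹)^1.
Step 3: k = rate / (concentration)^n, so units of k = (mol·L⁻¹)^(1-1)·day⁻¹ = day⁻¹.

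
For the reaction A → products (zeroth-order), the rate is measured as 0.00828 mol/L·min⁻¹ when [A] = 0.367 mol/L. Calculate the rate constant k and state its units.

0.00828 mol/L·min⁻¹

Step 1: For a zeroth-order reaction, rate = k (independent of concentration).
Step 2: k = rate = 0.00828 mol/L·min⁻¹.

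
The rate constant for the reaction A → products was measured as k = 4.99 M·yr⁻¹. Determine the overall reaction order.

zeroth order (0)

Step 1: The units of k for an nth-order reaction are (concentration)^(1-n)·(time)⁻¹.
Step 2: Here k has units M·yr⁻¹, so the concentration exponent is 1.
Step 3: 1 - n = 1 ⇒ n = 0. The reaction is zeroth order.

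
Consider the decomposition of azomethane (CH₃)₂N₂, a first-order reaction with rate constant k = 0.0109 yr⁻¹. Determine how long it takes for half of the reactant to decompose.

63.59 yr

Step 1: For a first-order reaction, t₁/₂ = ln(2)/k
Step 2: t₁/₂ = ln(2)/0.0109
Step 3: t₁/₂ = 0.6931/0.0109 = 63.59 yr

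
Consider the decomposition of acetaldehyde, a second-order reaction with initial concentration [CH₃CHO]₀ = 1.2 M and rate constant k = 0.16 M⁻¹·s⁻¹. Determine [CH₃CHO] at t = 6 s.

0.5576 M

Step 1: For a second-order reaction: 1/[CH₃CHO] = 1/[CH₃CHO]₀ + kt
Step 2: 1/[CH₃CHO] = 1/1.2 + 0.16 × 6
Step 3: 1/[CH₃CHO] = 0.8333 + 0.96 = 1.793
Step 4: [CH₃CHO] = 1/1.793 = 0.5576 M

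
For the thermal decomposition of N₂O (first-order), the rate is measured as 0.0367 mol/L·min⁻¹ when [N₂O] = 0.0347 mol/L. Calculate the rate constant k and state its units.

1.058 min⁻¹

Step 1: rate = k[N₂O]^1, so k = rate / [N₂O]^1.
Step 2: k = 0.0367 / (0.0347)^1 = 0.0367 / 0.0347.
Step 3: k = 1.058 min⁻¹.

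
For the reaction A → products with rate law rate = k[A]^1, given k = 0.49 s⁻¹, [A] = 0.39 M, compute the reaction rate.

0.1911 M/s

Step 1: Identify the rate law: rate = k[A]^1
Step 2: Substitute values: rate = 0.49 × (0.39)^1
Step 3: Calculate: rate = 0.49 × 0.39 = 0.1911 M/s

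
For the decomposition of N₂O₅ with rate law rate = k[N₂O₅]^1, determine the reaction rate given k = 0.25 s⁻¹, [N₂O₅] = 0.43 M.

0.1075 M/s

Step 1: Identify the rate law: rate = k[N₂O₅]^1
Step 2: Substitute values: rate = 0.25 × (0.43)^1
Step 3: Calculate: rate = 0.25 × 0.43 = 0.1075 M/s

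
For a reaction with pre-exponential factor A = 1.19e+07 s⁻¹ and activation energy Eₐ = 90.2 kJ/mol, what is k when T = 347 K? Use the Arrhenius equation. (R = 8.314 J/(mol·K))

3.14e-07 s⁻¹

Step 1: Use the Arrhenius equation: k = A × exp(-Eₐ/RT)
Step 2: Convert Eₐ to J/mol: 90.2 kJ/mol = 90200 J/mol
Step 3: Calculate the exponent: -Eₐ/(RT) = -90200/(8.314 × 347) = -31.26562
Step 4: k = 1.19e+07 × exp(-31.26562)
Step 5: k = 1.19e+07 × 2.63945e-14 = 3.1409e-07 s⁻¹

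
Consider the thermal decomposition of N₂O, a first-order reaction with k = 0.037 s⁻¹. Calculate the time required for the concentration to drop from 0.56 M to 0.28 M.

18.73 s

Step 1: For first-order: t = ln([N₂O]₀/[N₂O])/k
Step 2: t = ln(0.56/0.28)/0.037
Step 3: t = ln(2)/0.037
Step 4: t = 0.6931/0.037 = 18.73 s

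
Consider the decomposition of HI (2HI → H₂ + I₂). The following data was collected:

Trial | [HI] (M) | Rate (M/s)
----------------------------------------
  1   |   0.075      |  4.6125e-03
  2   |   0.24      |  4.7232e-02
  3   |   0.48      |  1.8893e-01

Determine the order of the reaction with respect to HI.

second order (2)

Step 1: Compare trials to find order n where rate₂/rate₁ = ([HI]₂/[HI]₁)^n
Step 2: rate₂/rate₁ = 4.7232e-02/4.6125e-03 = 10.24
Step 3: [HI]₂/[HI]₁ = 0.24/0.075 = 3.2
Step 4: n = ln(10.24)/ln(3.2) = 2.00 ≈ 2
Step 5: The reaction is second order in HI.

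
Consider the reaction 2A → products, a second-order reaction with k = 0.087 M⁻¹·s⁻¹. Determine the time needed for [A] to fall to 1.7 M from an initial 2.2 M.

1.537 s

Step 1: For second-order: t = (1/[A] - 1/[A]₀)/k
Step 2: t = (1/1.7 - 1/2.2)/0.087
Step 3: t = (0.5882 - 0.4545)/0.087
Step 4: t = 0.1337/0.087 = 1.537 s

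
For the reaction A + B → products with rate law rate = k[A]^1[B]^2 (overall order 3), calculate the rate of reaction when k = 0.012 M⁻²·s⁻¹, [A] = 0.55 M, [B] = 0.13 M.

0.0001115 M/s

Step 1: The rate law is rate = k[A]^1[B]^2, overall order = 1+2 = 3
Step 2: Substitute values: rate = 0.012 × (0.55)^1 × (0.13)^2
Step 3: rate = 0.012 × 0.55 × 0.0169 = 0.00011154 M/s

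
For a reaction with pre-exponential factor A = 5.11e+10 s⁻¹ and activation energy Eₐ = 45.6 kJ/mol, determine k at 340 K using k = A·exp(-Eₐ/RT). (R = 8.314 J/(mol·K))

5.04e+03 s⁻¹

Step 1: Use the Arrhenius equation: k = A × exp(-Eₐ/RT)
Step 2: Convert Eₐ to J/mol: 45.6 kJ/mol = 45600 J/mol
Step 3: Calculate the exponent: -Eₐ/(RT) = -45600/(8.314 × 340) = -16.13154
Step 4: k = 5.11e+10 × exp(-16.13154)
Step 5: k = 5.11e+10 × 9.86646e-08 = 5.0418e+03 s⁻¹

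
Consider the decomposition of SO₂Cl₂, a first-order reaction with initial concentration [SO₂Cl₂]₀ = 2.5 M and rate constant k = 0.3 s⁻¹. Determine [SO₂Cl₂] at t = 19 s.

0.008365 M

Step 1: For a first-order reaction: [SO₂Cl₂] = [SO₂Cl₂]₀ × e^(-kt)
Step 2: [SO₂Cl₂] = 2.5 × e^(-0.3 × 19)
Step 3: [SO₂Cl₂] = 2.5 × e^(-5.7)
Step 4: [SO₂Cl₂] = 2.5 × 0.00334597 = 0.008365 M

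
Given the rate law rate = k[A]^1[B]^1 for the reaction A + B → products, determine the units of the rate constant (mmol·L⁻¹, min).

(mmol·L⁻¹)⁻¹·min⁻¹

Step 1: Overall order = 1 + 1 = 2.
Step 2: rate has units mmol·L⁻¹·min⁻¹; [A]^1[B]^1 has units (mmol·L⁻¹)^2.
Step 3: k = rate/([A]^1[B]^1), so units of k = (mmol·L⁻¹)^(1-2)·min⁻¹ = (mmol·L⁻¹)⁻¹·min⁻¹.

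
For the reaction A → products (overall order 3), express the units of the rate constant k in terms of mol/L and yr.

(mol/L)⁻²·yr⁻¹

Step 1: For overall order n, rate = k × (concentration)^n.
Step 2: Rate has units mol/L·yr⁻¹; concentration term has units (mol/L)^3.
Step 3: k = rate / (concentration)^n, so units of k = (mol/L)^(1-3)·yr⁻¹ = (mol/L)⁻²·yr⁻¹.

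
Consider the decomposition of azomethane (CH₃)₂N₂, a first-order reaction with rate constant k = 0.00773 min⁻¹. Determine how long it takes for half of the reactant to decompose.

89.67 min

Step 1: For a first-order reaction, t₁/₂ = ln(2)/k
Step 2: t₁/₂ = ln(2)/0.00773
Step 3: t₁/₂ = 0.6931/0.00773 = 89.67 min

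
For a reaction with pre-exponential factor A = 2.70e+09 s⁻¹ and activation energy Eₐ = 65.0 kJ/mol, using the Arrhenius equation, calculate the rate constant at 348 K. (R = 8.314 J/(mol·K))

4.73e-01 s⁻¹

Step 1: Use the Arrhenius equation: k = A × exp(-Eₐ/RT)
Step 2: Convert Eₐ to J/mol: 65.0 kJ/mol = 65000 J/mol
Step 3: Calculate the exponent: -Eₐ/(RT) = -65000/(8.314 × 348) = -22.46591
Step 4: k = 2.70e+09 × exp(-22.46591)
Step 5: k = 2.70e+09 × 1.75057e-10 = 4.7265e-01 s⁻¹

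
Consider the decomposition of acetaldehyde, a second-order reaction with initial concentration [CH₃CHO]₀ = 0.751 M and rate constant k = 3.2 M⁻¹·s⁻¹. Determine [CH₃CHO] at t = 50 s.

0.006198 M

Step 1: For a second-order reaction: 1/[CH₃CHO] = 1/[CH₃CHO]₀ + kt
Step 2: 1/[CH₃CHO] = 1/0.751 + 3.2 × 50
Step 3: 1/[CH₃CHO] = 1.332 + 160 = 161.3
Step 4: [CH₃CHO] = 1/161.3 = 0.006198 M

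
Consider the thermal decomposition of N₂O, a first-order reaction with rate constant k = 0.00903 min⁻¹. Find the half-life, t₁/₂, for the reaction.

76.76 min

Step 1: For a first-order reaction, t₁/₂ = ln(2)/k
Step 2: t₁/₂ = ln(2)/0.00903
Step 3: t₁/₂ = 0.6931/0.00903 = 76.76 min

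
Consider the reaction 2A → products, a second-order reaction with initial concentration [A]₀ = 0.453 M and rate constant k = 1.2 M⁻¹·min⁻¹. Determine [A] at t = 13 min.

0.05616 M

Step 1: For a second-order reaction: 1/[A] = 1/[A]₀ + kt
Step 2: 1/[A] = 1/0.453 + 1.2 × 13
Step 3: 1/[A] = 2.208 + 15.6 = 17.81
Step 4: [A] = 1/17.81 = 0.05616 M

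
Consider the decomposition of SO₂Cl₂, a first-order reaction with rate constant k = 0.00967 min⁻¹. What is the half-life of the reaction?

71.68 min

Step 1: For a first-order reaction, t₁/₂ = ln(2)/k
Step 2: t₁/₂ = ln(2)/0.00967
Step 3: t₁/₂ = 0.6931/0.00967 = 71.68 min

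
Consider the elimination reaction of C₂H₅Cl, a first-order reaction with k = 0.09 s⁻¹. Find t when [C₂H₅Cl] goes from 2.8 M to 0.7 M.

15.4 s

Step 1: For first-order: t = ln([C₂H₅Cl]₀/[C₂H₅Cl])/k
Step 2: t = ln(2.8/0.7)/0.09
Step 3: t = ln(4)/0.09
Step 4: t = 1.386/0.09 = 15.4 s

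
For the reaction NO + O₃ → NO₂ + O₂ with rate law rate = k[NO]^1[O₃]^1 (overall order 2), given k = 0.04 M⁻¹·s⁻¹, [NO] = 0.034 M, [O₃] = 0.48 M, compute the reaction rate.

0.0006528 M/s

Step 1: The rate law is rate = k[NO]^1[O₃]^1, overall order = 1+1 = 2
Step 2: Substitute values: rate = 0.04 × (0.034)^1 × (0.48)^1
Step 3: rate = 0.04 × 0.034 × 0.48 = 0.0006528 M/s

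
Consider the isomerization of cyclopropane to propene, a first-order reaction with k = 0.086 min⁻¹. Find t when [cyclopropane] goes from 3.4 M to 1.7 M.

8.06 min

Step 1: For first-order: t = ln([cyclopropane]₀/[cyclopropane])/k
Step 2: t = ln(3.4/1.7)/0.086
Step 3: t = ln(2)/0.086
Step 4: t = 0.6931/0.086 = 8.06 min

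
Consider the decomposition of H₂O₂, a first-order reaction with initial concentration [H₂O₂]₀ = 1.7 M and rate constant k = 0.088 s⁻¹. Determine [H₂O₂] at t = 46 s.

0.02968 M

Step 1: For a first-order reaction: [H₂O₂] = [H₂O₂]₀ × e^(-kt)
Step 2: [H₂O₂] = 1.7 × e^(-0.088 × 46)
Step 3: [H₂O₂] = 1.7 × e^(-4.048)
Step 4: [H₂O₂] = 1.7 × 0.0174573 = 0.02968 M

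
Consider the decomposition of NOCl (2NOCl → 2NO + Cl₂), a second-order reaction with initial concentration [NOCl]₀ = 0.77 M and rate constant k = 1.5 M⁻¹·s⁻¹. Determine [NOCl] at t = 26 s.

0.02481 M

Step 1: For a second-order reaction: 1/[NOCl] = 1/[NOCl]₀ + kt
Step 2: 1/[NOCl] = 1/0.77 + 1.5 × 26
Step 3: 1/[NOCl] = 1.299 + 39 = 40.3
Step 4: [NOCl] = 1/40.3 = 0.02481 M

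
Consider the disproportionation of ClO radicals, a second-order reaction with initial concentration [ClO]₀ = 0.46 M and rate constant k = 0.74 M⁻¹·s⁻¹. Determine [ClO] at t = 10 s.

0.1045 M

Step 1: For a second-order reaction: 1/[ClO] = 1/[ClO]₀ + kt
Step 2: 1/[ClO] = 1/0.46 + 0.74 × 10
Step 3: 1/[ClO] = 2.174 + 7.4 = 9.574
Step 4: [ClO] = 1/9.574 = 0.1045 M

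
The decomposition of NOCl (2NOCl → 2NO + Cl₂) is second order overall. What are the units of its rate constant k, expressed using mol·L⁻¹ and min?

(mol·L⁻¹)⁻¹·min⁻¹

Step 1: For overall order n, rate = k × (concentration)^n.
Step 2: Rate has units mol·L⁻¹·min⁻¹; concentration term has units (mol·L⁻¹)^2.
Step 3: k = rate / (concentration)^n, so units of k = (mol·L⁻¹)^(1-2)·min⁻¹ = (mol·L⁻¹)⁻¹·min⁻¹.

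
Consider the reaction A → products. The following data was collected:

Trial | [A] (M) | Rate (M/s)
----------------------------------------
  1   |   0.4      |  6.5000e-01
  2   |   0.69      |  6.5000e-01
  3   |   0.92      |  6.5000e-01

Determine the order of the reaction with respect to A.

zeroth order (0)

Step 1: Compare trials - when concentration changes, rate stays constant.
Step 2: rate₂/rate₁ = 6.5000e-01/6.5000e-01 = 1
Step 3: [A]₂/[A]₁ = 0.69/0.4 = 1.725
Step 4: Since rate ratio ≈ (conc ratio)^0, the reaction is zeroth order.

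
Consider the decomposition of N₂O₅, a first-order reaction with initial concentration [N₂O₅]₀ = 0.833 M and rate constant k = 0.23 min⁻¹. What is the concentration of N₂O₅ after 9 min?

0.1051 M

Step 1: For a first-order reaction: [N₂O₅] = [N₂O₅]₀ × e^(-kt)
Step 2: [N₂O₅] = 0.833 × e^(-0.23 × 9)
Step 3: [N₂O₅] = 0.833 × e^(-2.07)
Step 4: [N₂O₅] = 0.833 × 0.126186 = 0.1051 M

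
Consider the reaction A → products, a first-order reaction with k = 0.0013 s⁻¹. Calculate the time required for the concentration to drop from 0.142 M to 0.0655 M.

595.2 s

Step 1: For first-order: t = ln([A]₀/[A])/k
Step 2: t = ln(0.142/0.0655)/0.0013
Step 3: t = ln(2.168)/0.0013
Step 4: t = 0.7738/0.0013 = 595.2 s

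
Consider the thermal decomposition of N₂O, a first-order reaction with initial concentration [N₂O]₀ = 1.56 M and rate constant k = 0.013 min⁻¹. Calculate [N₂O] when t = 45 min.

0.8691 M

Step 1: For a first-order reaction: [N₂O] = [N₂O]₀ × e^(-kt)
Step 2: [N₂O] = 1.56 × e^(-0.013 × 45)
Step 3: [N₂O] = 1.56 × e^(-0.585)
Step 4: [N₂O] = 1.56 × 0.557106 = 0.8691 M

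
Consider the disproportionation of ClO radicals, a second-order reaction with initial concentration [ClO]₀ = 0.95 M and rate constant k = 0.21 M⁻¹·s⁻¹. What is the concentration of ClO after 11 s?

0.2974 M

Step 1: For a second-order reaction: 1/[ClO] = 1/[ClO]₀ + kt
Step 2: 1/[ClO] = 1/0.95 + 0.21 × 11
Step 3: 1/[ClO] = 1.053 + 2.31 = 3.363
Step 4: [ClO] = 1/3.363 = 0.2974 M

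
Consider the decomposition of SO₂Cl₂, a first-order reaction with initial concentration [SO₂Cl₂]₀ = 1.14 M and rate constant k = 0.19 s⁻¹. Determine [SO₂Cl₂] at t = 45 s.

0.0002206 M

Step 1: For a first-order reaction: [SO₂Cl₂] = [SO₂Cl₂]₀ × e^(-kt)
Step 2: [SO₂Cl₂] = 1.14 × e^(-0.19 × 45)
Step 3: [SO₂Cl₂] = 1.14 × e^(-8.55)
Step 4: [SO₂Cl₂] = 1.14 × 0.000193545 = 0.0002206 M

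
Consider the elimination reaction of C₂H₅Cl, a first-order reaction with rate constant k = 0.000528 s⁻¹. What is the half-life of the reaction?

1313 s

Step 1: For a first-order reaction, t₁/₂ = ln(2)/k
Step 2: t₁/₂ = ln(2)/0.000528
Step 3: t₁/₂ = 0.6931/0.000528 = 1313 s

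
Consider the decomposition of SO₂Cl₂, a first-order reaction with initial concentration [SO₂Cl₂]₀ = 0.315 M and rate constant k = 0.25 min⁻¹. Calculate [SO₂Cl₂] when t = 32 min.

0.0001057 M

Step 1: For a first-order reaction: [SO₂Cl₂] = [SO₂Cl₂]₀ × e^(-kt)
Step 2: [SO₂Cl₂] = 0.315 × e^(-0.25 × 32)
Step 3: [SO₂Cl₂] = 0.315 × e^(-8)
Step 4: [SO₂Cl₂] = 0.315 × 0.000335463 = 0.0001057 M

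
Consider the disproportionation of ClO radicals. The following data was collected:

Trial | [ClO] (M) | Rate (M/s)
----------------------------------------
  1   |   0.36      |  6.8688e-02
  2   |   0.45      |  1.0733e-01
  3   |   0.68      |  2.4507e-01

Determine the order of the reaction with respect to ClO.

second order (2)

Step 1: Compare trials to find order n where rate₂/rate₁ = ([ClO]₂/[ClO]₁)^n
Step 2: rate₂/rate₁ = 1.0733e-01/6.8688e-02 = 1.563
Step 3: [ClO]₂/[ClO]₁ = 0.45/0.36 = 1.25
Step 4: n = ln(1.563)/ln(1.25) = 2.00 ≈ 2
Step 5: The reaction is second order in ClO.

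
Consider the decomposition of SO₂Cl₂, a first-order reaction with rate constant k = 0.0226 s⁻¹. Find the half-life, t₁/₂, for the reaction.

30.67 s

Step 1: For a first-order reaction, t₁/₂ = ln(2)/k
Step 2: t₁/₂ = ln(2)/0.0226
Step 3: t₁/₂ = 0.6931/0.0226 = 30.67 s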